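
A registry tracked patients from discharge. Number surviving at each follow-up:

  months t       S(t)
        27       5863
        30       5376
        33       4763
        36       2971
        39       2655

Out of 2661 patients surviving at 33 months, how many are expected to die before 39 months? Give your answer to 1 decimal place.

The relevant probability is 1 − 2655/4763 = 0.442578.
Expected number = 2661 × 0.442578 = 1177.7.

1177.7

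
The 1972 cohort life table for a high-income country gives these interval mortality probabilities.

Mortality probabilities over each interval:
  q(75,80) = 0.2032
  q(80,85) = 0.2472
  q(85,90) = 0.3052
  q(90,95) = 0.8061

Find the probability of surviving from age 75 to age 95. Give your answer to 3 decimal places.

0.081

The overall survival probability is (1 − 0.2032) × (1 − 0.2472) × (1 − 0.3052) × (1 − 0.8061).
= 0.7968 × 0.7528 × 0.6948 × 0.1939 = 0.080810.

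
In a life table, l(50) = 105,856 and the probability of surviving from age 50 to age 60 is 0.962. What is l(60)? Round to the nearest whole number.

101833

l(60) = l(50) × p = 105,856 × 0.962 = 101833.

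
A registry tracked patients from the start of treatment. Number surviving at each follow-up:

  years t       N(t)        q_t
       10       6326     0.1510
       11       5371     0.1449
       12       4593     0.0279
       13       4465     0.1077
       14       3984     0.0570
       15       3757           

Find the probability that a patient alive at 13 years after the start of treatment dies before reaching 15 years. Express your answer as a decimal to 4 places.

P(die before 15 | alive at 13) = 1 − N(15)/N(13) = 1 − 3757/4465 = (708)/4465 = 0.158567.

0.1586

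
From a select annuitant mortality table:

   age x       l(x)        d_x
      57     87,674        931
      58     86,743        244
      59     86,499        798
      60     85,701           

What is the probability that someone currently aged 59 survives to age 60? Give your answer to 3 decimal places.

The conditional survival probability is l(60)/l(59) = 85,701/86,499 = 0.990774.

0.991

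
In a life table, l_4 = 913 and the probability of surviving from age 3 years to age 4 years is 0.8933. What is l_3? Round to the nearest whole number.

l_3 = l_4 / p = 913 / 0.8933 = 1022.

1022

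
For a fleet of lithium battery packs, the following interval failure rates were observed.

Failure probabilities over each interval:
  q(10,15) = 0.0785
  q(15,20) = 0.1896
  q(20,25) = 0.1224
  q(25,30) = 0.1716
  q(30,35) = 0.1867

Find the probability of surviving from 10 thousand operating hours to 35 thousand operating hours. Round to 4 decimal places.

Chaining the interval survival probabilities: (1 − 0.0785) × (1 − 0.1896) × (1 − 0.1224) × (1 − 0.1716) × (1 − 0.1867).
= 0.9215 × 0.8104 × 0.8776 × 0.8284 × 0.8133 = 0.441552.

0.4416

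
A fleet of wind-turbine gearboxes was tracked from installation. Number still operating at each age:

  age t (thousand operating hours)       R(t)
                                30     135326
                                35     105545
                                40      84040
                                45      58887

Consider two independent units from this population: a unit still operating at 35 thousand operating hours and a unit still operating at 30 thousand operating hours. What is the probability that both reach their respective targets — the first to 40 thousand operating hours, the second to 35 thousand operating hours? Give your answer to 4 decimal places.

0.6210

p₁ = R(40)/R(35) = 84040/105545 = 0.796248; p₂ = R(35)/R(30) = 105545/135326 = 0.779931.
P(both) = p₁ × p₂ = 0.796248 × 0.779931 = 0.621018.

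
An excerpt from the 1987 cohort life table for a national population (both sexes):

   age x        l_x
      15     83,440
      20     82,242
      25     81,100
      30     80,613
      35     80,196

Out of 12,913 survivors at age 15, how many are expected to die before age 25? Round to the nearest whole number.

The relevant probability is 1 − 81,100/83,440 = 0.028044.
Expected number = 12,913 × 0.028044 = 362.

362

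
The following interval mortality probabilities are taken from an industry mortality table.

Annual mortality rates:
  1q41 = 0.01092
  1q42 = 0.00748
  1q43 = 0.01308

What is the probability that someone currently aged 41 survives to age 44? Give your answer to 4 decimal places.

The overall survival probability is (1 − 0.01092) × (1 − 0.00748) × (1 − 0.01308).
= 0.98908 × 0.99252 × 0.98692 = 0.968841.

0.9688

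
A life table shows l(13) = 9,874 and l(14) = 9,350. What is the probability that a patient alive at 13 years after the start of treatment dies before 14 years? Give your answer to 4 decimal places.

P(die before 14 | alive at 13) = 1 − l(14)/l(13) = 1 − 9,350/9,874 = (524)/9,874 = 0.053069.

0.0531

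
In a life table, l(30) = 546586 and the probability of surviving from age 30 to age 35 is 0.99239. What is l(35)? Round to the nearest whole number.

542426

l(35) = l(30) × p = 546586 × 0.99239 = 542426.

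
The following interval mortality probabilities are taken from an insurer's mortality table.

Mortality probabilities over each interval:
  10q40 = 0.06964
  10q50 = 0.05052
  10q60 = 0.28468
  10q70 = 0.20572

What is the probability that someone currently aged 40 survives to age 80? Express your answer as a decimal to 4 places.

40p40 = (1 − 0.06964) × (1 − 0.05052) × (1 − 0.28468) × (1 − 0.20572).
= 0.93036 × 0.94948 × 0.71532 × 0.79428 = 0.501893.

0.5019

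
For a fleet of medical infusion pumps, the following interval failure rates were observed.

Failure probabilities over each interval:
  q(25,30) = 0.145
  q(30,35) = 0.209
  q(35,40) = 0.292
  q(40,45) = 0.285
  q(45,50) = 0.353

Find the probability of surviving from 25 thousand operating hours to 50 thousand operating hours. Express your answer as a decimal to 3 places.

The overall survival probability is (1 − 0.145) × (1 − 0.209) × (1 − 0.292) × (1 − 0.285) × (1 − 0.353).
= 0.855 × 0.791 × 0.708 × 0.715 × 0.647 = 0.221506.

0.222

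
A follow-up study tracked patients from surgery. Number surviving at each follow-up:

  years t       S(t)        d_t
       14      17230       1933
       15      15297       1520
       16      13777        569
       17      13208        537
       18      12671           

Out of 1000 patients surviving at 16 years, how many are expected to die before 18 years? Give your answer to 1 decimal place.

The relevant probability is 1 − 12671/13777 = 0.080279.
Expected number = 1000 × 0.080279 = 80.3.

80.3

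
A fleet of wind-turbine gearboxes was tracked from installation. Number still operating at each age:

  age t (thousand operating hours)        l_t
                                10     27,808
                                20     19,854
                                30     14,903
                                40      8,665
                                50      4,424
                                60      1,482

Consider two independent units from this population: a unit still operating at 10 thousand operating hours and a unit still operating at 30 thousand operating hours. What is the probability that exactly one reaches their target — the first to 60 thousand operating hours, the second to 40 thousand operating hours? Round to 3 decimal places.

0.573

p₁ = l_60/l_10 = 1,482/27,808 = 0.053294; p₂ = l_40/l_30 = 8,665/14,903 = 0.581427.
P(exactly one) = p₁(1−p₂) + (1−p₁)p₂ = 0.022307 + 0.550440 = 0.572748.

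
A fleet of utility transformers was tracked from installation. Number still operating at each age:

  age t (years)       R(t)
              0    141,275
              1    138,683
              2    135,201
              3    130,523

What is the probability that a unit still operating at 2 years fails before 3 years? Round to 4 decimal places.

P(fail before 3 | operational at 2) = 1 − R(3)/R(2) = 1 − 130,523/135,201 = (4,678)/135,201 = 0.034600.

0.0346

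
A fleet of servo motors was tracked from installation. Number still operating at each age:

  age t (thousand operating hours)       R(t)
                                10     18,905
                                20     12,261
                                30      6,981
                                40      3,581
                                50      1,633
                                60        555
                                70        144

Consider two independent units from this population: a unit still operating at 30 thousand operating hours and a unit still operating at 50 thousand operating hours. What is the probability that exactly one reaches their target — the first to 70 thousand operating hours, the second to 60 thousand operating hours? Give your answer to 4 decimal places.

p₁ = R(70)/R(30) = 144/6,981 = 0.020627; p₂ = R(60)/R(50) = 555/1,633 = 0.339865.
P(exactly one) = p₁(1−p₂) + (1−p₁)p₂ = 0.013617 + 0.332855 = 0.346471.

0.3465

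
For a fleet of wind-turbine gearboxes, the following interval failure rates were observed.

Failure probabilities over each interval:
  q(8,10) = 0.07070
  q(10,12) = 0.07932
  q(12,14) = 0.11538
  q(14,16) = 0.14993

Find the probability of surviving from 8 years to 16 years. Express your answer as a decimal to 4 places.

0.6434

Survival from 8 to 16 is the product of surviving each interval: (1 − 0.07070) × (1 − 0.07932) × (1 − 0.11538) × (1 − 0.14993).
= 0.92930 × 0.92068 × 0.88462 × 0.85007 = 0.643393.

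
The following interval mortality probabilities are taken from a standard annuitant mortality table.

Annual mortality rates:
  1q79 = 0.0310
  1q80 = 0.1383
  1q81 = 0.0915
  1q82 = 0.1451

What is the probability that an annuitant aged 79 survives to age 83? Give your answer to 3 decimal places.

0.649

4p79 = (1 − 0.0310) × (1 − 0.1383) × (1 − 0.0915) × (1 − 0.1451).
= 0.9690 × 0.8617 × 0.9085 × 0.8549 = 0.648515.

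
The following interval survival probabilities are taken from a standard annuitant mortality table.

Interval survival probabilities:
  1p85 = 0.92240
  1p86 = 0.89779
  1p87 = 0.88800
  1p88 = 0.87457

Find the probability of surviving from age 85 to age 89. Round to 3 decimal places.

0.643

4p85 = 0.92240 × 0.89779 × 0.88800 × 0.87457.
= 0.643134.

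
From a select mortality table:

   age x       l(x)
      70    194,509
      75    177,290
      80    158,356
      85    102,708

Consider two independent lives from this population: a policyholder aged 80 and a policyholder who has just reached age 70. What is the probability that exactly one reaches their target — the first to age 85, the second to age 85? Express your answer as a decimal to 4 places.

0.4917

p₁ = l(85)/l(80) = 102,708/158,356 = 0.648589; p₂ = l(85)/l(70) = 102,708/194,509 = 0.528037.
P(exactly one) = p₁(1−p₂) + (1−p₁)p₂ = 0.306110 + 0.185558 = 0.491668.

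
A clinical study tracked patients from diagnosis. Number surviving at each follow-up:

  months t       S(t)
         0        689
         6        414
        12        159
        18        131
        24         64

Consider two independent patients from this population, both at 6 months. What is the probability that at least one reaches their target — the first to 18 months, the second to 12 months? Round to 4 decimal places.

p₁ = S(18)/S(6) = 131/414 = 0.316425; p₂ = S(12)/S(6) = 159/414 = 0.384058.
P(at least one) = 1 − (1−p₁)(1−p₂) = 1 − 0.683575 × 0.615942 = 0.578957.

0.5790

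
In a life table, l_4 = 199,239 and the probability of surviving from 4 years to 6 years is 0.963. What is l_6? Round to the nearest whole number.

191867

l_6 = l_4 × p = 199,239 × 0.963 = 191867.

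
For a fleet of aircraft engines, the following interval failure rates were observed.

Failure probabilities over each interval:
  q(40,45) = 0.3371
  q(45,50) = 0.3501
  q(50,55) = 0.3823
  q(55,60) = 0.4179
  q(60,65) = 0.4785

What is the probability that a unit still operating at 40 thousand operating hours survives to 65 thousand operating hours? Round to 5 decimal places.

0.08078

P(survive 40→65) = (1 − 0.3371) × (1 − 0.3501) × (1 − 0.3823) × (1 − 0.4179) × (1 − 0.4785).
= 0.6629 × 0.6499 × 0.6177 × 0.5821 × 0.5215 = 0.080784.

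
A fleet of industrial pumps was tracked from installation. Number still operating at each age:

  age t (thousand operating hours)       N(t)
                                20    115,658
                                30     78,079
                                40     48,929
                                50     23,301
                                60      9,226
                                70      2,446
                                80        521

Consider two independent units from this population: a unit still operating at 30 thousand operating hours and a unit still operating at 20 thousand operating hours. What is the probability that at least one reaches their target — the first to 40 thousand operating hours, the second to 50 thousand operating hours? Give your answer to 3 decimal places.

p₁ = N(40)/N(30) = 48,929/78,079 = 0.626660; p₂ = N(50)/N(20) = 23,301/115,658 = 0.201465.
P(at least one) = 1 − (1−p₁)(1−p₂) = 1 − 0.373340 × 0.798535 = 0.701875.

0.702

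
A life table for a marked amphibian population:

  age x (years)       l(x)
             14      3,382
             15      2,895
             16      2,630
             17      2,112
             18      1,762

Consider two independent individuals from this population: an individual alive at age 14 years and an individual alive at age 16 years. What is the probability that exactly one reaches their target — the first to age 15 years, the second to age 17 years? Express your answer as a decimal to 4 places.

0.2842

p₁ = l(15)/l(14) = 2,895/3,382 = 0.856002; p₂ = l(17)/l(16) = 2,112/2,630 = 0.803042.
P(exactly one) = p₁(1−p₂) + (1−p₁)p₂ = 0.168596 + 0.115636 = 0.284233.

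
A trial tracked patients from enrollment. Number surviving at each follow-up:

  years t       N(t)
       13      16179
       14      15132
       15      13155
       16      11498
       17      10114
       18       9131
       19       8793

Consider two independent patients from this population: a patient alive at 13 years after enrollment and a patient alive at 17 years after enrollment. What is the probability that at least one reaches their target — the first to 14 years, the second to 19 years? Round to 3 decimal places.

0.992

p₁ = N(14)/N(13) = 15132/16179 = 0.935286; p₂ = N(19)/N(17) = 8793/10114 = 0.869389.
P(at least one) = 1 − (1−p₁)(1−p₂) = 1 − 0.064714 × 0.130611 = 0.991548.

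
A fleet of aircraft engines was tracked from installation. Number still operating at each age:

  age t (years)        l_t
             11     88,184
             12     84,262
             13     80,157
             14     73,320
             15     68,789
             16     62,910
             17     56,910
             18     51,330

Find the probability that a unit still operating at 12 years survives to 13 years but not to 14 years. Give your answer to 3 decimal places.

0.081

This is the probability of reaching 13 but not 14, conditional on being operational at 12: (l_13 − l_14) / l_12.
= (80,157 − 73,320) / 84,262 = 6,837 / 84,262 = 0.081140.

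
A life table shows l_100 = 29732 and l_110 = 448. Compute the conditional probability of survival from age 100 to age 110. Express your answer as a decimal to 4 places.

0.0151

We want 10p100 = l_110/l_100.
The conditional survival probability is l_110/l_100 = 448/29732 = 0.015068.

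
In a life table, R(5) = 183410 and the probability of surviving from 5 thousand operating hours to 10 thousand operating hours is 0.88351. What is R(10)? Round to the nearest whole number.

R(10) = R(5) × p = 183410 × 0.88351 = 162045.

162045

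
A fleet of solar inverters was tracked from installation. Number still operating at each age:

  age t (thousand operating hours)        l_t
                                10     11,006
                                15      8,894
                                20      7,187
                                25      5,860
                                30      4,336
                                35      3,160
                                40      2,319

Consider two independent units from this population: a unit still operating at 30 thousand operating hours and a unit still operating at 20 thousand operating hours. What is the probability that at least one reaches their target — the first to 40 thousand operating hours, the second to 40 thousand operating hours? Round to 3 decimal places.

0.685

p₁ = l_40/l_30 = 2,319/4,336 = 0.534825; p₂ = l_40/l_20 = 2,319/7,187 = 0.322666.
P(at least one) = 1 − (1−p₁)(1−p₂) = 1 − 0.465175 × 0.677334 = 0.684921.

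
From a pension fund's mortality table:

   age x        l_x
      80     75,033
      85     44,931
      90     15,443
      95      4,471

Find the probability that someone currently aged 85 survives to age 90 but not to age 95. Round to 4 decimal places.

We want 5|5q85 = (l_90 − l_95)/l_85.
This is the probability of reaching 90 but not 95, conditional on being alive at 85: (l_90 − l_95) / l_85.
= (15,443 − 4,471) / 44,931 = 10,972 / 44,931 = 0.244197.

0.2442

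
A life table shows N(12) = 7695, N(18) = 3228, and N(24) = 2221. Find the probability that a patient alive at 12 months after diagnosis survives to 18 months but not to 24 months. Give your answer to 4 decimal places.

0.1309

This is the probability of reaching 18 but not 24, conditional on being alive at 12: (N(18) − N(24)) / N(12).
= (3228 − 2221) / 7695 = 1007 / 7695 = 0.130864.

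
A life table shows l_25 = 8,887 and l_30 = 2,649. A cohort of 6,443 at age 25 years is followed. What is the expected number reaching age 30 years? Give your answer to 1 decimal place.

1920.5

The relevant probability is 2,649/8,887 = 0.298076.
Expected number = 6,443 × 0.298076 = 1920.5.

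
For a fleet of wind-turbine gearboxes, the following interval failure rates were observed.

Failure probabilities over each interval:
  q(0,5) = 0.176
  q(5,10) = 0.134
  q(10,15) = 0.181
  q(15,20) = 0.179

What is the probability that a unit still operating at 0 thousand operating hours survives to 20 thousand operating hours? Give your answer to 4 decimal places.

0.4798

The overall survival probability is (1 − 0.176) × (1 − 0.134) × (1 − 0.181) × (1 − 0.179).
= 0.824 × 0.866 × 0.819 × 0.821 = 0.479813.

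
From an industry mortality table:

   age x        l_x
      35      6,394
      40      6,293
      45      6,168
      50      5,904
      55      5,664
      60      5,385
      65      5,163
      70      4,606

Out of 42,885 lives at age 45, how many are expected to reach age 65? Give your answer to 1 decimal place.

35897.4

The relevant probability is 5,163/6,168 = 0.837062.
Expected number = 42,885 × 0.837062 = 35897.4.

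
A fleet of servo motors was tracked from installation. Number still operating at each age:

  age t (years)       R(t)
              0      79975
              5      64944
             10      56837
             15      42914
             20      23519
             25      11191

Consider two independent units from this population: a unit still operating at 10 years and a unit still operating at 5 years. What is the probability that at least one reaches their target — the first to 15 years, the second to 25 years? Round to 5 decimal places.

0.79725

p₁ = R(15)/R(10) = 42914/56837 = 0.755036; p₂ = R(25)/R(5) = 11191/64944 = 0.172318.
P(at least one) = 1 − (1−p₁)(1−p₂) = 1 − 0.244964 × 0.827682 = 0.797248.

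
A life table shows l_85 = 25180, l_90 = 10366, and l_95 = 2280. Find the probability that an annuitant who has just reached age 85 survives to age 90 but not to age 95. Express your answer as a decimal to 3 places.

0.321

This is the probability of reaching 90 but not 95, conditional on being alive at 85: (l_90 − l_95) / l_85.
= (10366 − 2280) / 25180 = 8086 / 25180 = 0.321128.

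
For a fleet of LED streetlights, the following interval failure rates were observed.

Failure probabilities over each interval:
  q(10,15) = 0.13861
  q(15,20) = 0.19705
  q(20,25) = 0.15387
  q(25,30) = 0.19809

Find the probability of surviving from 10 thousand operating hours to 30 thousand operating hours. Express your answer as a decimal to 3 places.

0.469

P(survive 10→30) = (1 − 0.13861) × (1 − 0.19705) × (1 − 0.15387) × (1 − 0.19809).
= 0.86139 × 0.80295 × 0.84613 × 0.80191 = 0.469301.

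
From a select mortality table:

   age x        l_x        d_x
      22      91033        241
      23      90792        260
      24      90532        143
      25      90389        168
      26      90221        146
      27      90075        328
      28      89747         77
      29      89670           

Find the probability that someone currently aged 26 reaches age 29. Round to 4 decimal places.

0.9939

The conditional survival probability is l_29/l_26 = 89670/90221 = 0.993893.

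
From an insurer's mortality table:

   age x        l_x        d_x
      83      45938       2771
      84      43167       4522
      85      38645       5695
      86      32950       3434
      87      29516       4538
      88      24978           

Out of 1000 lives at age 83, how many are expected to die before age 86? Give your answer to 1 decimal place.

The relevant probability is 1 − 32950/45938 = 0.282729.
Expected number = 1000 × 0.282729 = 282.7.

282.7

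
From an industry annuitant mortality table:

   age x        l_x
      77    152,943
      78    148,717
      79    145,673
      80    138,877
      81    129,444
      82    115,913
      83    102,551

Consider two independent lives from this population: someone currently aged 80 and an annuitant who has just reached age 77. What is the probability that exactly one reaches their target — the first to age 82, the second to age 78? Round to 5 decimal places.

0.18385

p₁ = l_82/l_80 = 115,913/138,877 = 0.834645; p₂ = l_78/l_77 = 148,717/152,943 = 0.972369.
P(exactly one) = p₁(1−p₂) + (1−p₁)p₂ = 0.023062 + 0.160786 = 0.183848.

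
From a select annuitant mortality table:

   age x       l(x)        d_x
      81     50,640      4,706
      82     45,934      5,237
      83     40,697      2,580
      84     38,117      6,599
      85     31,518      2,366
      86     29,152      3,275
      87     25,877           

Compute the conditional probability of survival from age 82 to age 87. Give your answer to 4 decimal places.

The conditional survival probability is l(87)/l(82) = 25,877/45,934 = 0.563352.

0.5634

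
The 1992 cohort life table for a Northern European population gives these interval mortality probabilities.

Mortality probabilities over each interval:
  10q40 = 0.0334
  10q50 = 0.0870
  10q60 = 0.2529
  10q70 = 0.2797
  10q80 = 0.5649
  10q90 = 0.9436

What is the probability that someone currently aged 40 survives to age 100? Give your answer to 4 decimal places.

Chaining the interval survival probabilities: (1 − 0.0334) × (1 − 0.0870) × (1 − 0.2529) × (1 − 0.2797) × (1 − 0.5649) × (1 − 0.9436).
= 0.9666 × 0.9130 × 0.7471 × 0.7203 × 0.4351 × 0.0564 = 0.011654.

0.0117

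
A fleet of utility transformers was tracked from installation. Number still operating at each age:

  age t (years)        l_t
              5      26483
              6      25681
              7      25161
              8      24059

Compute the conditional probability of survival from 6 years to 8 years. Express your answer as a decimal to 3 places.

0.937

The conditional survival probability is l_8/l_6 = 24059/25681 = 0.936840.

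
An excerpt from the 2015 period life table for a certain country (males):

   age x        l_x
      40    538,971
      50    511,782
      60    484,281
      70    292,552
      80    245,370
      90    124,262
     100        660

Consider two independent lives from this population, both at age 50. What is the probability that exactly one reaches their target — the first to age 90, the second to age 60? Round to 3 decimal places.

p₁ = l_90/l_50 = 124,262/511,782 = 0.242803; p₂ = l_60/l_50 = 484,281/511,782 = 0.946264.
P(exactly one) = p₁(1−p₂) + (1−p₁)p₂ = 0.013047 + 0.716508 = 0.729556.

0.730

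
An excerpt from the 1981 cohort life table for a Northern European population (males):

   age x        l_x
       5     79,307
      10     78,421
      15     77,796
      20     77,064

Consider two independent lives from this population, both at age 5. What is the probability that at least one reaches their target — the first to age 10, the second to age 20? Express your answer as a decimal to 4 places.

p₁ = l_10/l_5 = 78,421/79,307 = 0.988828; p₂ = l_20/l_5 = 77,064/79,307 = 0.971718.
P(at least one) = 1 − (1−p₁)(1−p₂) = 1 − 0.011172 × 0.028282 = 0.999684.

0.9997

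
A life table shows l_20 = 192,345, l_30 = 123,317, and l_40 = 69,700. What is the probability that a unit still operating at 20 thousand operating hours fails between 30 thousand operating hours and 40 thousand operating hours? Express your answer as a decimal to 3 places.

This is the probability of reaching 30 but not 40, conditional on being operational at 20: (l_30 − l_40) / l_20.
= (123,317 − 69,700) / 192,345 = 53,617 / 192,345 = 0.278754.

0.279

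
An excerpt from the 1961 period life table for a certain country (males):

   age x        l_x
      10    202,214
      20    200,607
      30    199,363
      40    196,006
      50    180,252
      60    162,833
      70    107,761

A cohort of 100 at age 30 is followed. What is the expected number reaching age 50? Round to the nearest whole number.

90

The relevant probability is 180,252/199,363 = 0.904140.
Expected number = 100 × 0.904140 = 90.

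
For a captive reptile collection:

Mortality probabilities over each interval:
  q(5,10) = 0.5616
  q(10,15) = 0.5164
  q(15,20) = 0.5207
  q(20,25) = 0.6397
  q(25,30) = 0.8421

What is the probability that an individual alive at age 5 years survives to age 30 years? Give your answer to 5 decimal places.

0.00578

The overall survival probability is (1 − 0.5616) × (1 − 0.5164) × (1 − 0.5207) × (1 − 0.6397) × (1 − 0.8421).
= 0.4384 × 0.4836 × 0.4793 × 0.3603 × 0.1579 = 0.005781.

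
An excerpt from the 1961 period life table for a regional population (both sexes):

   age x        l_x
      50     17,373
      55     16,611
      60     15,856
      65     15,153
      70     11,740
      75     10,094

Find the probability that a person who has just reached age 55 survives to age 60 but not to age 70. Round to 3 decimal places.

0.248

We want 5|10q55 = (l_60 − l_70)/l_55.
This is the probability of reaching 60 but not 70, conditional on being alive at 55: (l_60 − l_70) / l_55.
= (15,856 − 11,740) / 16,611 = 4,116 / 16,611 = 0.247788.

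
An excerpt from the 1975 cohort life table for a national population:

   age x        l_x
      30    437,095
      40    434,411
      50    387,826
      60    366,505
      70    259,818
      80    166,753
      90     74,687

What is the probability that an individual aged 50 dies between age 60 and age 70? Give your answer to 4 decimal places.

0.2751

This is the probability of reaching 60 but not 70, conditional on being alive at 50: (l_60 − l_70) / l_50.
= (366,505 − 259,818) / 387,826 = 106,687 / 387,826 = 0.275090.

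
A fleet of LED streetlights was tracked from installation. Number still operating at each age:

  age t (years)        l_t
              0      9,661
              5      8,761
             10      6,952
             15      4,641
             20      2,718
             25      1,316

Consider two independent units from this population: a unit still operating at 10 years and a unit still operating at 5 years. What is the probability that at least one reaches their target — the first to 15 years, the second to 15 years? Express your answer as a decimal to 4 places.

p₁ = l_15/l_10 = 4,641/6,952 = 0.667578; p₂ = l_15/l_5 = 4,641/8,761 = 0.529734.
P(at least one) = 1 − (1−p₁)(1−p₂) = 1 − 0.332422 × 0.470266 = 0.843673.

0.8437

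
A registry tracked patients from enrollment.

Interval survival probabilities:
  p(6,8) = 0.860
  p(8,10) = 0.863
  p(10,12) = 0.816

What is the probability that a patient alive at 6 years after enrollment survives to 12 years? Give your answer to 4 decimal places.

0.6056

Chaining the interval survival probabilities: 0.860 × 0.863 × 0.816.
= 0.605619.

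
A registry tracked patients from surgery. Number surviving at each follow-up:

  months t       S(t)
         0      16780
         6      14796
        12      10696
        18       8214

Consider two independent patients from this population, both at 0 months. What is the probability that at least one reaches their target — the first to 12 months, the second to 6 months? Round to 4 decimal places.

p₁ = S(12)/S(0) = 10696/16780 = 0.637426; p₂ = S(6)/S(0) = 14796/16780 = 0.881764.
P(at least one) = 1 − (1−p₁)(1−p₂) = 1 − 0.362574 × 0.118236 = 0.957131.

0.9571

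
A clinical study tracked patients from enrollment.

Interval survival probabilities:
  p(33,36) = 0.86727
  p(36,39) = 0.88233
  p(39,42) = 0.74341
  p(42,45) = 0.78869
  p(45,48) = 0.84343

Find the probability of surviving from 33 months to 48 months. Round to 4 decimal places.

Chaining the interval survival probabilities: 0.86727 × 0.88233 × 0.74341 × 0.78869 × 0.84343.
= 0.378416.

0.3784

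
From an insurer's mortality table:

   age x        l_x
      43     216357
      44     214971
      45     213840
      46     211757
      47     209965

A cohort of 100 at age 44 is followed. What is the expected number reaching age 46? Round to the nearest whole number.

99

The relevant probability is 211757/214971 = 0.985049.
Expected number = 100 × 0.985049 = 99.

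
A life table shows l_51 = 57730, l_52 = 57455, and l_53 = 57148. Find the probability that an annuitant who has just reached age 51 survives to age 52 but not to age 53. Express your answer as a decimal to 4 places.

We want 1|1q51 = (l_52 − l_53)/l_51.
This is the probability of reaching 52 but not 53, conditional on being alive at 51: (l_52 − l_53) / l_51.
= (57455 − 57148) / 57730 = 307 / 57730 = 0.005318.

0.0053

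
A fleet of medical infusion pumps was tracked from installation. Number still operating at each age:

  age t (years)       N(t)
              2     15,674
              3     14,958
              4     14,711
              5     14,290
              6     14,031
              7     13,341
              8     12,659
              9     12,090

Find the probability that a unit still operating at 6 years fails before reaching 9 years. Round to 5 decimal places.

P(fail before 9 | operational at 6) = 1 − N(9)/N(6) = 1 − 12,090/14,031 = (1,941)/14,031 = 0.138337.

0.13834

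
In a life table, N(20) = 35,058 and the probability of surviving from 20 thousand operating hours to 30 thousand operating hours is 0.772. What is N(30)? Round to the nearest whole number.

27065

N(30) = N(20) × p = 35,058 × 0.772 = 27065.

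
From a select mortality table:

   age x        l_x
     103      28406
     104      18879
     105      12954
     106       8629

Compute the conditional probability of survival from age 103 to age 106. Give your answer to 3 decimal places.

We want 3p103 = l_106/l_103.
The conditional survival probability is l_106/l_103 = 8629/28406 = 0.303774.

0.304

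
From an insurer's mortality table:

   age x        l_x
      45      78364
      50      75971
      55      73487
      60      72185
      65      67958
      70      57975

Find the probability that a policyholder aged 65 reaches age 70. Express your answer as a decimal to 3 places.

0.853

We want 5p65 = l_70/l_65.
The conditional survival probability is l_70/l_65 = 57975/67958 = 0.853100.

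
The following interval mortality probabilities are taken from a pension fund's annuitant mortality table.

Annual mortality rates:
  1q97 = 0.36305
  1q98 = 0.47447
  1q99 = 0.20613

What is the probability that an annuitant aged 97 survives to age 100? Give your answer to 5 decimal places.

0.26574

The overall survival probability is (1 − 0.36305) × (1 − 0.47447) × (1 − 0.20613).
= 0.63695 × 0.52553 × 0.79387 = 0.265737.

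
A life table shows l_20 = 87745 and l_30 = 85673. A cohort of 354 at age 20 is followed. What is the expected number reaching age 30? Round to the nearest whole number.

The relevant probability is 85673/87745 = 0.976386.
Expected number = 354 × 0.976386 = 346.

346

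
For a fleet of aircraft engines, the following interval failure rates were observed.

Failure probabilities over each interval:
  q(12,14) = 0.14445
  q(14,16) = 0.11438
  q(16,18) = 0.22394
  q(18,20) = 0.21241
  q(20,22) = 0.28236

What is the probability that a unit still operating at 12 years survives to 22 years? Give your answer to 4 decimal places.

0.3323

P(survive 12→22) = (1 − 0.14445) × (1 − 0.11438) × (1 − 0.22394) × (1 − 0.21241) × (1 − 0.28236).
= 0.85555 × 0.88562 × 0.77606 × 0.78759 × 0.71764 = 0.332349.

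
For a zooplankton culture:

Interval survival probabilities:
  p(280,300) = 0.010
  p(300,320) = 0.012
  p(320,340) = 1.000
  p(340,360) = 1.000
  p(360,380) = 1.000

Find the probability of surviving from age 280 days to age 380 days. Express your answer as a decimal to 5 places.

Survival from 280 to 380 is the product of surviving each interval: 0.010 × 0.012 × 1.000 × 1.000 × 1.000.
= 0.000120.

0.00012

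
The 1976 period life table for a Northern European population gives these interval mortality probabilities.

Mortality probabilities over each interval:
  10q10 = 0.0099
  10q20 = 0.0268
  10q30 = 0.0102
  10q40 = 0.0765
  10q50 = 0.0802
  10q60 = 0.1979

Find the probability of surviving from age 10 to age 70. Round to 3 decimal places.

0.650

60p10 = (1 − 0.0099) × (1 − 0.0268) × (1 − 0.0102) × (1 − 0.0765) × (1 − 0.0802) × (1 − 0.1979).
= 0.9901 × 0.9732 × 0.9898 × 0.9235 × 0.9198 × 0.8021 = 0.649812.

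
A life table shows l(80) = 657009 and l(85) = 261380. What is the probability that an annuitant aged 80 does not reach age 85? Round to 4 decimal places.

P(die before 85 | alive at 80) = 1 − l(85)/l(80) = 1 − 261380/657009 = (395629)/657009 = 0.602167.

0.6022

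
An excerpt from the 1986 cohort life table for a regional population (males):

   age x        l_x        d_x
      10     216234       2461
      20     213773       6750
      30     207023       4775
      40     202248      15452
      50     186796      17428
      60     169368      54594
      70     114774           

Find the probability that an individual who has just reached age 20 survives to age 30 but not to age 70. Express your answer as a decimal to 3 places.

We want 10|40q20 = (l_30 − l_70)/l_20.
This is the probability of reaching 30 but not 70, conditional on being alive at 20: (l_30 − l_70) / l_20.
= (207023 − 114774) / 213773 = 92249 / 213773 = 0.431528.

0.432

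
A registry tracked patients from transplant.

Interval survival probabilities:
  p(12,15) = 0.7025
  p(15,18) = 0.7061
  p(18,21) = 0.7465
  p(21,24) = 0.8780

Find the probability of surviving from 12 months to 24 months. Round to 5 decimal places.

P(survive 12→24) = 0.7025 × 0.7061 × 0.7465 × 0.8780.
= 0.325115.

0.32511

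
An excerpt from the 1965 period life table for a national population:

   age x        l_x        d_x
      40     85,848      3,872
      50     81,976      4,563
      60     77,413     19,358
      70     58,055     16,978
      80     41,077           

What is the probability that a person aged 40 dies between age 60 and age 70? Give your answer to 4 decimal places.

0.2255

We want 20|10q40 = (l_60 − l_70)/l_40.
This is the probability of reaching 60 but not 70, conditional on being alive at 40: (l_60 − l_70) / l_40.
= (77,413 − 58,055) / 85,848 = 19,358 / 85,848 = 0.225492.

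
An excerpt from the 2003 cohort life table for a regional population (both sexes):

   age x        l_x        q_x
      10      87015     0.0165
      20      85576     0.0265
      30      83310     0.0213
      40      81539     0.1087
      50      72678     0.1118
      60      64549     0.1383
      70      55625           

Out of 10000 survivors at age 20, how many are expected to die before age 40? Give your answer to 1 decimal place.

471.7

The relevant probability is 1 − 81539/85576 = 0.047174.
Expected number = 10000 × 0.047174 = 471.7.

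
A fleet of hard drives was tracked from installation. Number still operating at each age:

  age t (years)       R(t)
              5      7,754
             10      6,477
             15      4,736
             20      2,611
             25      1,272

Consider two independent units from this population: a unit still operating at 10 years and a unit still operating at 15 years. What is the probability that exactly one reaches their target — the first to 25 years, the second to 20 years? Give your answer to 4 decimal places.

0.5312

p₁ = R(25)/R(10) = 1,272/6,477 = 0.196387; p₂ = R(20)/R(15) = 2,611/4,736 = 0.551309.
P(exactly one) = p₁(1−p₂) + (1−p₁)p₂ = 0.088117 + 0.443039 = 0.531156.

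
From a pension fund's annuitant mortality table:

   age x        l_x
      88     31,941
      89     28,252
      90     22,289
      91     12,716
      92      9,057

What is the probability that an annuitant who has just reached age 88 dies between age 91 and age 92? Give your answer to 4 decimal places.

This is the probability of reaching 91 but not 92, conditional on being alive at 88: (l_91 − l_92) / l_88.
= (12,716 − 9,057) / 31,941 = 3,659 / 31,941 = 0.114555.

0.1146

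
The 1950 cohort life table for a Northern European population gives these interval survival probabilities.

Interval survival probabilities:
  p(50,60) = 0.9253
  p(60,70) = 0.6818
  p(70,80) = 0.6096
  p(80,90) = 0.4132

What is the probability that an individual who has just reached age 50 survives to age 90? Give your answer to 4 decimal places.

The overall survival probability is 0.9253 × 0.6818 × 0.6096 × 0.4132.
= 0.158908.

0.1589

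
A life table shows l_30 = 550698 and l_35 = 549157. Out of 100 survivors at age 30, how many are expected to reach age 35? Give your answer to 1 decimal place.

99.7

The relevant probability is 549157/550698 = 0.997202.
Expected number = 100 × 0.997202 = 99.7.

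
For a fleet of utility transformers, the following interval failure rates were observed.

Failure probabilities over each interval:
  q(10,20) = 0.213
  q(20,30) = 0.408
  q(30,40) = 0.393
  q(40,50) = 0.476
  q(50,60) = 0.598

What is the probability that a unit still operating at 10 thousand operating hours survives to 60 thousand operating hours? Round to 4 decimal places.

0.0596

The overall survival probability is (1 − 0.213) × (1 − 0.408) × (1 − 0.393) × (1 − 0.476) × (1 − 0.598).
= 0.787 × 0.592 × 0.607 × 0.524 × 0.402 = 0.059572.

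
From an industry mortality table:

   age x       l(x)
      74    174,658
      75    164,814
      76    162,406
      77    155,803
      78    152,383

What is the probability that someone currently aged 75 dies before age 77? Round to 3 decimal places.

P(die before 77 | alive at 75) = 1 − l(77)/l(75) = 1 − 155,803/164,814 = (9,011)/164,814 = 0.054674.

0.055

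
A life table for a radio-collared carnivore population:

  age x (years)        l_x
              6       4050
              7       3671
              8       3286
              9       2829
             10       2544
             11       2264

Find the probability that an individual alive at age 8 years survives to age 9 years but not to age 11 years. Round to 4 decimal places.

0.1719

This is the probability of reaching 9 but not 11, conditional on being alive at 8: (l_9 − l_11) / l_8.
= (2829 − 2264) / 3286 = 565 / 3286 = 0.171942.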